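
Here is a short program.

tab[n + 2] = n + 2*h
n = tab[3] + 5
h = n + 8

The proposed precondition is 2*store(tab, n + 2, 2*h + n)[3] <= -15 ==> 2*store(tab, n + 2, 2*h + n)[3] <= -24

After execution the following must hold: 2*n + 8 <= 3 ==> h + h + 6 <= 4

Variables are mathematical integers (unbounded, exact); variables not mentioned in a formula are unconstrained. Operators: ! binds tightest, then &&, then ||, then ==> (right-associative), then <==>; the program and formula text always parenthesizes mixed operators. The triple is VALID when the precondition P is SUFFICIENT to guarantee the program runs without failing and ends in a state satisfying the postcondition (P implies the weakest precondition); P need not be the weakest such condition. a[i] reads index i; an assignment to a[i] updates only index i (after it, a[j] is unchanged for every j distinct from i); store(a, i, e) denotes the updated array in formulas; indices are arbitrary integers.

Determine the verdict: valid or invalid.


Working backward. After the program, the postcondition 2*n + 8 <= 3 ==> h + h + 6 <= 4 must hold; in canonical form it is 2*n <= -5 ==> 2*h <= -2.
Before h := n + 8: 2*n <= -5 ==> 2*n <= -18
Before n := tab[3] + 5: 2*tab[3] <= -15 ==> 2*tab[3] <= -28
Before tab[n + 2] := n + 2*h: 2*store(tab, n + 2, 2*h + n)[3] <= -15 ==> 2*store(tab, n + 2, 2*h + n)[3] <= -28
The weakest precondition is 2*store(tab, n + 2, 2*h + n)[3] <= -15 ==> 2*store(tab, n + 2, 2*h + n)[3] <= -28.
Check whether 2*store(tab, n + 2, 2*h + n)[3] <= -15 ==> 2*store(tab, n + 2, 2*h + n)[3] <= -24 implies it.
Countermodel: at the initial state h = 0, n = 0, tab = {[2] = 4, [3] = -12, elsewhere 4}, the precondition holds but the weakest precondition fails.
Answer: invalid


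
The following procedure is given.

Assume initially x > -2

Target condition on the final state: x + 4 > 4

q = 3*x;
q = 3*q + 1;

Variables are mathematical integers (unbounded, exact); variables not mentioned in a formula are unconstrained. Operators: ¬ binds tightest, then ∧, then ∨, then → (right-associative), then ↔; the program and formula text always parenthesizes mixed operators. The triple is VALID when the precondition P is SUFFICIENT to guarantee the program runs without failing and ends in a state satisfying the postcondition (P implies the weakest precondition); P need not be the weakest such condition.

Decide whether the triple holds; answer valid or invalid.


Working backward. After the program, the postcondition x + 4 > 4 must hold; in canonical form it is x > 0.
Before q := 3*q + 1: x > 0
Before q := 3*x: x > 0
The weakest precondition is x > 0.
Check whether x > -2 implies it.
Countermodel: at the initial state x = -1, the precondition holds but the weakest precondition fails.
Answer: invalid


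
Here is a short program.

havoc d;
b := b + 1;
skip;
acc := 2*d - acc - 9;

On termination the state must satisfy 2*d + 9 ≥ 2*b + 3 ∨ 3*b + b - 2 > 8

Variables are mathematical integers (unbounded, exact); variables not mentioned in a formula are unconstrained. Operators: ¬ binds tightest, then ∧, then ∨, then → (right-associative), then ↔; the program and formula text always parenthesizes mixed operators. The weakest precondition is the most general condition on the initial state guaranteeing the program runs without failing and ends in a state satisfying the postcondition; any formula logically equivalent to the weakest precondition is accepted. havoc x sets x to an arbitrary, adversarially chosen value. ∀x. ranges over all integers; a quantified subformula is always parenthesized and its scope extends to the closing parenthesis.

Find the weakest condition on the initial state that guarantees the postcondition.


Working backward. After the program, the postcondition 2*d + 9 ≥ 2*b + 3 ∨ 3*b + b - 2 > 8 must hold; in canonical form it is 2*d ≥ 2*b - 6 ∨ 4*b > 10.
Before acc := 2*d - acc - 9: 2*d ≥ 2*b - 6 ∨ 4*b > 10
Before skip: 2*d ≥ 2*b - 6 ∨ 4*b > 10
Before b := b + 1: 2*d ≥ 2*b - 4 ∨ 4*b > 6
Before havoc d: ∀d_1. (2*d_1 ≥ 2*b - 4 ∨ 4*b > 6)
Answer: WP = ∀d_1. (2*d_1 ≥ 2*b - 4 ∨ 4*b > 6)


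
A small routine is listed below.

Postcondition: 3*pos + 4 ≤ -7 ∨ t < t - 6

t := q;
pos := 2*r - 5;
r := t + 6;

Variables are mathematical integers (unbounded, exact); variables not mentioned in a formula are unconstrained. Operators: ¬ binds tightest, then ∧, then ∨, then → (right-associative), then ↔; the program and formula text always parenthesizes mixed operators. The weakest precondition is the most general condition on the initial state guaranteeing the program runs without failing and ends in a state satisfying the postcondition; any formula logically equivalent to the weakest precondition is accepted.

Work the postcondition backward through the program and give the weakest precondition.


Working backward. After the program, the postcondition 3*pos + 4 ≤ -7 ∨ t < t - 6 must hold; in canonical form it is 3*pos ≤ -11.
Before r := t + 6: 3*pos ≤ -11
Before pos := 2*r - 5: 6*r ≤ 4
Before t := q: 6*r ≤ 4
Answer: WP = 6*r ≤ 4


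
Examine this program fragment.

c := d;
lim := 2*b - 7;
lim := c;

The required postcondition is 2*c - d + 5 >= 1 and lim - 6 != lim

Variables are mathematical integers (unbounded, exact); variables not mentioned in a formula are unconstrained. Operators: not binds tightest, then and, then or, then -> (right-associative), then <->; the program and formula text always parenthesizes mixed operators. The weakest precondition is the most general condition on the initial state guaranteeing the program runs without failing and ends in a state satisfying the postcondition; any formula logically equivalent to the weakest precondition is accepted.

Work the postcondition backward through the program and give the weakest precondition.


Working backward. After the program, the postcondition 2*c - d + 5 >= 1 and lim - 6 != lim must hold; in canonical form it is 2*c >= d - 4.
Before lim := c: 2*c >= d - 4
Before lim := 2*b - 7: 2*c >= d - 4
Before c := d: d >= -4
Answer: WP = d >= -4


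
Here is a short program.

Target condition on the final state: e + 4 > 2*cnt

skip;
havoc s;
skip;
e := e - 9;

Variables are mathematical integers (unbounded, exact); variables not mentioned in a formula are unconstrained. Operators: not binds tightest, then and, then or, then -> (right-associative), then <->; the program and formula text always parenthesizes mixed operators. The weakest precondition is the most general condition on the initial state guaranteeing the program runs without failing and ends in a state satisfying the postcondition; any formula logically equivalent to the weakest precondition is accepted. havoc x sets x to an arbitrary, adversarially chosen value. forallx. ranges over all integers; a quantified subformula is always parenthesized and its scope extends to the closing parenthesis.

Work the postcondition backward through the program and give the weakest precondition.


Working backward. After the program, the postcondition e + 4 > 2*cnt must hold; in canonical form it is e > 2*cnt - 4.
Before e := e - 9: e > 2*cnt + 5
Before skip: e > 2*cnt + 5
Before havoc s: e > 2*cnt + 5
Before skip: e > 2*cnt + 5
Answer: WP = e > 2*cnt + 5


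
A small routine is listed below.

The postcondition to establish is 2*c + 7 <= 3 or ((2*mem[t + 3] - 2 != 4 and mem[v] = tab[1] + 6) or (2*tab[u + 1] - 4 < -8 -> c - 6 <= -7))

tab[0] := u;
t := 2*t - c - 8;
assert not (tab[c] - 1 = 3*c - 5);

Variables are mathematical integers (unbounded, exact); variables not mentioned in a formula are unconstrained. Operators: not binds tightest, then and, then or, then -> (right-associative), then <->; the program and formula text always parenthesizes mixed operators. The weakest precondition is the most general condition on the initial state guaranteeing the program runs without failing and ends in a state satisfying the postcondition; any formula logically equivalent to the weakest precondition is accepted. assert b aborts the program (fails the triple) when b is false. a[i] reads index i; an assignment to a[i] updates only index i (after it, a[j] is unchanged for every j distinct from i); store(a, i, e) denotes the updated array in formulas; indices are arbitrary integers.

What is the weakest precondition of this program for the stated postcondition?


Working backward. After the program, the postcondition 2*c + 7 <= 3 or ((2*mem[t + 3] - 2 != 4 and mem[v] = tab[1] + 6) or (2*tab[u + 1] - 4 < -8 -> c - 6 <= -7)) must hold; in canonical form it is 2*c <= -4 or (2*mem[t + 3] != 6 and mem[v] = tab[1] + 6) or (2*tab[u + 1] < -4 -> c <= -1).
Before assert not (tab[c] - 1 = 3*c - 5): (not (tab[c] = 3*c - 4)) and (2*c <= -4 or (2*mem[t + 3] != 6 and mem[v] = tab[1] + 6) or (2*tab[u + 1] < -4 -> c <= -1))
Before t := 2*t - c - 8: (not (tab[c] = 3*c - 4)) and (2*c <= -4 or (2*mem[-c + 2*t - 5] != 6 and mem[v] = tab[1] + 6) or (2*tab[u + 1] < -4 -> c <= -1))
Before tab[0] := u: (not (store(tab, 0, u)[c] = 3*c - 4)) and (2*c <= -4 or (2*mem[-c + 2*t - 5] != 6 and mem[v] = tab[1] + 6) or (2*store(tab, 0, u)[u + 1] < -4 -> c <= -1))
Answer: WP = (not (store(tab, 0, u)[c] = 3*c - 4)) and (2*c <= -4 or (2*mem[-c + 2*t - 5] != 6 and mem[v] = tab[1] + 6) or (2*store(tab, 0, u)[u + 1] < -4 -> c <= -1))


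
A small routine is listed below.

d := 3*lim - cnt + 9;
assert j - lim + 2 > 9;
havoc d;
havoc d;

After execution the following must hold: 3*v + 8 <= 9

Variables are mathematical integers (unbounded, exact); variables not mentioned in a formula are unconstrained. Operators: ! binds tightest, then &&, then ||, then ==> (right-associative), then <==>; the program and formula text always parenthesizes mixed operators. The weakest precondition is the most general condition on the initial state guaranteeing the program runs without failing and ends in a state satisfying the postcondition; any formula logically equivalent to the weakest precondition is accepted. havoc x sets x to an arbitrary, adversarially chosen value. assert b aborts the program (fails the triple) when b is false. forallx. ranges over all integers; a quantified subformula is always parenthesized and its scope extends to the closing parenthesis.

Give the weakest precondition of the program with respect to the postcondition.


Working backward. After the program, the postcondition 3*v + 8 <= 9 must hold; in canonical form it is 3*v <= 1.
Before havoc d: 3*v <= 1
Before havoc d: 3*v <= 1
Before assert j - lim + 2 > 9: j > lim + 7 && 3*v <= 1
Before d := 3*lim - cnt + 9: j > lim + 7 && 3*v <= 1
Answer: WP = j > lim + 7 && 3*v <= 1


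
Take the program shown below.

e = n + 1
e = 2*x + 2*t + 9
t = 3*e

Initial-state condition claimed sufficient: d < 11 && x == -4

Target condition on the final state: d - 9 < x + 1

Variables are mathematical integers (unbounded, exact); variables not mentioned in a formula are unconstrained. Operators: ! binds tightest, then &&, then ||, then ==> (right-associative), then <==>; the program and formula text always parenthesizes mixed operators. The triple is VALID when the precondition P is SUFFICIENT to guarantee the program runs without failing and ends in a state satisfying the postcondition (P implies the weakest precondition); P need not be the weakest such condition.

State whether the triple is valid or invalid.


Working backward. After the program, the postcondition d - 9 < x + 1 must hold; in canonical form it is d < x + 10.
Before t := 3*e: d < x + 10
Before e := 2*x + 2*t + 9: d < x + 10
Before e := n + 1: d < x + 10
The weakest precondition is d < x + 10.
Check whether d < 11 && x == -4 implies it.
Countermodel: at the initial state d = 6, x = -4, the precondition holds but the weakest precondition fails.
Answer: invalid


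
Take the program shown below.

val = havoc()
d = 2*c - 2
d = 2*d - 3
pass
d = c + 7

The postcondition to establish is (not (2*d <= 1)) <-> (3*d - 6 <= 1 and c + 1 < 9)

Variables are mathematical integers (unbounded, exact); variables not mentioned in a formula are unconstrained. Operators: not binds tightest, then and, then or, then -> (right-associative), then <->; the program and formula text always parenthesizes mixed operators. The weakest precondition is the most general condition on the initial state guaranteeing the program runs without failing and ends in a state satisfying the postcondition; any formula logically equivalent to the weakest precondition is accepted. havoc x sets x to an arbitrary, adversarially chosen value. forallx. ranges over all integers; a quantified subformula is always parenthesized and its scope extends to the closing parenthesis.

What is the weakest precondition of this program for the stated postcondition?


Working backward. After the program, the postcondition (not (2*d <= 1)) <-> (3*d - 6 <= 1 and c + 1 < 9) must hold; in canonical form it is (not (2*d <= 1)) <-> (3*d <= 7 and c < 8).
Before d := c + 7: (not (2*c <= -13)) <-> (3*c <= -14 and c < 8)
Before skip: (not (2*c <= -13)) <-> (3*c <= -14 and c < 8)
Before d := 2*d - 3: (not (2*c <= -13)) <-> (3*c <= -14 and c < 8)
Before d := 2*c - 2: (not (2*c <= -13)) <-> (3*c <= -14 and c < 8)
Before havoc val: (not (2*c <= -13)) <-> (3*c <= -14 and c < 8)
Answer: WP = (not (2*c <= -13)) <-> (3*c <= -14 and c < 8)


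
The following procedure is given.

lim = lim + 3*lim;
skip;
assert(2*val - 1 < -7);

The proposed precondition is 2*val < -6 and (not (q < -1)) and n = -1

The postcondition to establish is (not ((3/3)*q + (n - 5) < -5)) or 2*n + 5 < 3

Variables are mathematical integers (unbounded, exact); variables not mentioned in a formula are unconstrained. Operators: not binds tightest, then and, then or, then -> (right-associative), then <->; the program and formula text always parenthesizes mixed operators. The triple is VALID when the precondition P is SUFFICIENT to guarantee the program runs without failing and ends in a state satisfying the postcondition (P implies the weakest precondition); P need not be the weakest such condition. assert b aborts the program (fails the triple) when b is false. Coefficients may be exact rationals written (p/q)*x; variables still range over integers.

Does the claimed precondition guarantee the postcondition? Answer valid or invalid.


Working backward. After the program, the postcondition (not ((3/3)*q + (n - 5) < -5)) or 2*n + 5 < 3 must hold; in canonical form it is (not (n + q < 0)) or 2*n < -2.
Before assert 2*val - 1 < -7: 2*val < -6 and ((not (n + q < 0)) or 2*n < -2)
Before skip: 2*val < -6 and ((not (n + q < 0)) or 2*n < -2)
Before lim := lim + 3*lim: 2*val < -6 and ((not (n + q < 0)) or 2*n < -2)
The weakest precondition is 2*val < -6 and ((not (n + q < 0)) or 2*n < -2).
Check whether 2*val < -6 and (not (q < -1)) and n = -1 implies it.
Countermodel: at the initial state n = -1, q = -1, val = -4, the precondition holds but the weakest precondition fails.
Answer: invalid


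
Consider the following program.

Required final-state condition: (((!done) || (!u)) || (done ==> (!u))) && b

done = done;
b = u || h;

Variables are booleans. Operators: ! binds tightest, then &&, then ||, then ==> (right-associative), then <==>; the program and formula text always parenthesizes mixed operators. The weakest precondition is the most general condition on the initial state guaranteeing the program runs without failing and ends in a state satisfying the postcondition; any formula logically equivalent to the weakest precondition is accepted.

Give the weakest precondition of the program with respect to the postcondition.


Working backward. After the program, the postcondition (((!done) || (!u)) || (done ==> (!u))) && b must hold; in canonical form it is ((!done) || (!u) || (done ==> (!u))) && b.
Before b := u || h: ((!done) || (!u) || (done ==> (!u))) && (u || h)
Before done := done: ((!done) || (!u) || (done ==> (!u))) && (u || h)
Answer: WP = ((!done) || (!u) || (done ==> (!u))) && (u || h)


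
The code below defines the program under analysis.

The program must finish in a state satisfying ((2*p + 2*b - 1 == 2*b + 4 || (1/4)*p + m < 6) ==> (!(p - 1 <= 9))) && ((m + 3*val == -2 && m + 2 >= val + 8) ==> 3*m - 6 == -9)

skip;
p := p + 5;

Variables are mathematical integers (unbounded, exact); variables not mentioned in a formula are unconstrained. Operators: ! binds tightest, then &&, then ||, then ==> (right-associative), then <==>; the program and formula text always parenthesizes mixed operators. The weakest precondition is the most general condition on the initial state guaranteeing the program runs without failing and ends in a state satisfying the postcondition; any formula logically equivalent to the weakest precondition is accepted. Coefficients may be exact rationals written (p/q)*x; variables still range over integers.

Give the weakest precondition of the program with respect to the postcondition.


Working backward. After the program, the postcondition ((2*p + 2*b - 1 == 2*b + 4 || (1/4)*p + m < 6) ==> (!(p - 1 <= 9))) && ((m + 3*val == -2 && m + 2 >= val + 8) ==> 3*m - 6 == -9) must hold; in canonical form it is ((2*p == 5 || m + (1/4)*p < 6) ==> (!(p <= 10))) && ((m + 3*val == -2 && m >= val + 6) ==> 3*m == -3).
Before p := p + 5: ((2*p == -5 || m + (1/4)*p < 19/4) ==> (!(p <= 5))) && ((m + 3*val == -2 && m >= val + 6) ==> 3*m == -3)
Before skip: ((2*p == -5 || m + (1/4)*p < 19/4) ==> (!(p <= 5))) && ((m + 3*val == -2 && m >= val + 6) ==> 3*m == -3)
Answer: WP = ((2*p == -5 || m + (1/4)*p < 19/4) ==> (!(p <= 5))) && ((m + 3*val == -2 && m >= val + 6) ==> 3*m == -3)


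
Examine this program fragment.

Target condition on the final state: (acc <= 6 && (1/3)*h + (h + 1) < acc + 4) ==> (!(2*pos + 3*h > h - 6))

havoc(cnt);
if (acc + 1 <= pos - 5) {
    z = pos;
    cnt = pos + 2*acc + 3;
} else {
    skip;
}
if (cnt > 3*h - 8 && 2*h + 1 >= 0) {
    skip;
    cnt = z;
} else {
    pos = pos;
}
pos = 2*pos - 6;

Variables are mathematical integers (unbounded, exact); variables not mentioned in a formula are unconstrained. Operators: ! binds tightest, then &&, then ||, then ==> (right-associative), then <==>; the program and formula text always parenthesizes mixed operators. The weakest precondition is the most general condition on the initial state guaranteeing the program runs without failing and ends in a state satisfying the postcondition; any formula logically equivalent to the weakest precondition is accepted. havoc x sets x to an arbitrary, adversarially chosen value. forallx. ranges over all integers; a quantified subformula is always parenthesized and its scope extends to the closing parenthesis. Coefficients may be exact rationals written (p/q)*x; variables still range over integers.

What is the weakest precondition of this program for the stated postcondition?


Working backward. After the program, the postcondition (acc <= 6 && (1/3)*h + (h + 1) < acc + 4) ==> (!(2*pos + 3*h > h - 6)) must hold; in canonical form it is (acc <= 6 && (4/3)*h < acc + 3) ==> (!(2*h + 2*pos > -6)).
Before pos := 2*pos - 6: (acc <= 6 && (4/3)*h < acc + 3) ==> (!(2*h + 4*pos > 6))
Then branch requires (acc <= 6 && (4/3)*h < acc + 3) ==> (!(2*h + 4*pos > 6)); else branch requires (acc <= 6 && (4/3)*h < acc + 3) ==> (!(2*h + 4*pos > 6)).
Before the if: ((cnt > 3*h - 8 && 2*h >= -1) ==> ((acc <= 6 && (4/3)*h < acc + 3) ==> (!(2*h + 4*pos > 6)))) && ((!(cnt > 3*h - 8 && 2*h >= -1)) ==> ((acc <= 6 && (4/3)*h < acc + 3) ==> (!(2*h + 4*pos > 6))))
Then branch requires ((2*acc + pos > 3*h - 11 && 2*h >= -1) ==> ((acc <= 6 && (4/3)*h < acc + 3) ==> (!(2*h + 4*pos > 6)))) && ((!(2*acc + pos > 3*h - 11 && 2*h >= -1)) ==> ((acc <= 6 && (4/3)*h < acc + 3) ==> (!(2*h + 4*pos > 6)))); else branch requires ((cnt > 3*h - 8 && 2*h >= -1) ==> ((acc <= 6 && (4/3)*h < acc + 3) ==> (!(2*h + 4*pos > 6)))) && ((!(cnt > 3*h - 8 && 2*h >= -1)) ==> ((acc <= 6 && (4/3)*h < acc + 3) ==> (!(2*h + 4*pos > 6)))).
Before the if: (acc <= pos - 6 ==> (((2*acc + pos > 3*h - 11 && 2*h >= -1) ==> ((acc <= 6 && (4/3)*h < acc + 3) ==> (!(2*h + 4*pos > 6)))) && ((!(2*acc + pos > 3*h - 11 && 2*h >= -1)) ==> ((acc <= 6 && (4/3)*h < acc + 3) ==> (!(2*h + 4*pos > 6)))))) && ((!(acc <= pos - 6)) ==> (((cnt > 3*h - 8 && 2*h >= -1) ==> ((acc <= 6 && (4/3)*h < acc + 3) ==> (!(2*h + 4*pos > 6)))) && ((!(cnt > 3*h - 8 && 2*h >= -1)) ==> ((acc <= 6 && (4/3)*h < acc + 3) ==> (!(2*h + 4*pos > 6))))))
Before havoc cnt: forall cnt_1. ((acc <= pos - 6 ==> (((2*acc + pos > 3*h - 11 && 2*h >= -1) ==> ((acc <= 6 && (4/3)*h < acc + 3) ==> (!(2*h + 4*pos > 6)))) && ((!(2*acc + pos > 3*h - 11 && 2*h >= -1)) ==> ((acc <= 6 && (4/3)*h < acc + 3) ==> (!(2*h + 4*pos > 6)))))) && ((!(acc <= pos - 6)) ==> (((cnt_1 > 3*h - 8 && 2*h >= -1) ==> ((acc <= 6 && (4/3)*h < acc + 3) ==> (!(2*h + 4*pos > 6)))) && ((!(cnt_1 > 3*h - 8 && 2*h >= -1)) ==> ((acc <= 6 && (4/3)*h < acc + 3) ==> (!(2*h + 4*pos > 6)))))))
Answer: WP = forall cnt_1. ((acc <= pos - 6 ==> (((2*acc + pos > 3*h - 11 && 2*h >= -1) ==> ((acc <= 6 && (4/3)*h < acc + 3) ==> (!(2*h + 4*pos > 6)))) && ((!(2*acc + pos > 3*h - 11 && 2*h >= -1)) ==> ((acc <= 6 && (4/3)*h < acc + 3) ==> (!(2*h + 4*pos > 6)))))) && ((!(acc <= pos - 6)) ==> (((cnt_1 > 3*h - 8 && 2*h >= -1) ==> ((acc <= 6 && (4/3)*h < acc + 3) ==> (!(2*h + 4*pos > 6)))) && ((!(cnt_1 > 3*h - 8 && 2*h >= -1)) ==> ((acc <= 6 && (4/3)*h < acc + 3) ==> (!(2*h + 4*pos > 6)))))))


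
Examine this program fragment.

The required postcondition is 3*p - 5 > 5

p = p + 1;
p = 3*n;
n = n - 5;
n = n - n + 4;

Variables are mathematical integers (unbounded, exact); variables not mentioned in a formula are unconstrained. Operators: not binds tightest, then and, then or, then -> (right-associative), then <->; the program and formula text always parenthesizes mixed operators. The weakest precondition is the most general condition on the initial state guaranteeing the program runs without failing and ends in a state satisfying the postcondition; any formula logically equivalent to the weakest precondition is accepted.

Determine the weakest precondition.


Working backward. After the program, the postcondition 3*p - 5 > 5 must hold; in canonical form it is 3*p > 10.
Before n := n - n + 4: 3*p > 10
Before n := n - 5: 3*p > 10
Before p := 3*n: 9*n > 10
Before p := p + 1: 9*n > 10
Answer: WP = 9*n > 10


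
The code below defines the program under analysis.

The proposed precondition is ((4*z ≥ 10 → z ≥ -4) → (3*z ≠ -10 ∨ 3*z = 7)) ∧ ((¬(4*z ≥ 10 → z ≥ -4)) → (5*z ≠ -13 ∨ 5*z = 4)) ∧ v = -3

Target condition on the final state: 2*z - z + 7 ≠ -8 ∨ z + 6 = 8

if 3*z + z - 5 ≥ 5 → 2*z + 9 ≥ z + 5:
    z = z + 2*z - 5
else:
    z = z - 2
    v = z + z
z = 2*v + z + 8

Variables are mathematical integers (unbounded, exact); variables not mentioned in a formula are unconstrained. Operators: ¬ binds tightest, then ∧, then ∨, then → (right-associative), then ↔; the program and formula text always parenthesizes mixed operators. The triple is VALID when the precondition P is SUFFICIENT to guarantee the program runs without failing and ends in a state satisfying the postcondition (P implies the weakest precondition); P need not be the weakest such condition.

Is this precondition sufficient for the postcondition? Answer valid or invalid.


Working backward. After the program, the postcondition 2*z - z + 7 ≠ -8 ∨ z + 6 = 8 must hold; in canonical form it is z ≠ -15 ∨ z = 2.
Before z := 2*v + z + 8: 2*v + z ≠ -23 ∨ 2*v + z = -6
Then branch requires 2*v + 3*z ≠ -18 ∨ 2*v + 3*z = -1; else branch requires 5*z ≠ -13 ∨ 5*z = 4.
Before the if: ((4*z ≥ 10 → z ≥ -4) → (2*v + 3*z ≠ -18 ∨ 2*v + 3*z = -1)) ∧ ((¬(4*z ≥ 10 → z ≥ -4)) → (5*z ≠ -13 ∨ 5*z = 4))
The weakest precondition is ((4*z ≥ 10 → z ≥ -4) → (2*v + 3*z ≠ -18 ∨ 2*v + 3*z = -1)) ∧ ((¬(4*z ≥ 10 → z ≥ -4)) → (5*z ≠ -13 ∨ 5*z = 4)).
Check whether ((4*z ≥ 10 → z ≥ -4) → (3*z ≠ -10 ∨ 3*z = 7)) ∧ ((¬(4*z ≥ 10 → z ≥ -4)) → (5*z ≠ -13 ∨ 5*z = 4)) ∧ v = -3 implies it.
Countermodel: at the initial state v = -3, z = -4, the precondition holds but the weakest precondition fails.
Answer: invalid


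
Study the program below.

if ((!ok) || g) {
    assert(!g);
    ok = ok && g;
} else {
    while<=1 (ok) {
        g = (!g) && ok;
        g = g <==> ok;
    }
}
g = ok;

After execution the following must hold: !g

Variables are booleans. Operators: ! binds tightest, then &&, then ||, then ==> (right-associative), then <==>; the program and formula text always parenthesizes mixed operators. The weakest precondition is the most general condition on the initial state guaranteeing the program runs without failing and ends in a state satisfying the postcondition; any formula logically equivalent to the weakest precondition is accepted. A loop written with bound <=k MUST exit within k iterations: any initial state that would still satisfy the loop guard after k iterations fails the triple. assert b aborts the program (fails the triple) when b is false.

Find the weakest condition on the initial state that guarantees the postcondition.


Working backward. After the program, !g must hold.
Before g := ok: !ok
Then branch requires (!g) && (!(ok && g)); else branch requires ok ==> (!ok).
Before the if: (((!ok) || g) ==> ((!g) && (!(ok && g)))) && ((!((!ok) || g)) ==> (ok ==> (!ok)))
Answer: WP = (((!ok) || g) ==> ((!g) && (!(ok && g)))) && ((!((!ok) || g)) ==> (ok ==> (!ok)))


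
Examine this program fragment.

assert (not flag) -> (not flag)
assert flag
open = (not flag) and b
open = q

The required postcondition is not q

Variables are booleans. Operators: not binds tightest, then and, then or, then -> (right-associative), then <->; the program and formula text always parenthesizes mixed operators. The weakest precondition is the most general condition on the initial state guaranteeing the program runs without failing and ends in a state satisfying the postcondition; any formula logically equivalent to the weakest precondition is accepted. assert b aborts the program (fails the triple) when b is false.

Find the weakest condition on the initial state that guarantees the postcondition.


Working backward. After the program, not q must hold.
Before open := q: not q
Before open := (not flag) and b: not q
Before assert flag: flag and (not q)
Before assert (not flag) -> (not flag): flag and (not q)
Answer: WP = flag and (not q)


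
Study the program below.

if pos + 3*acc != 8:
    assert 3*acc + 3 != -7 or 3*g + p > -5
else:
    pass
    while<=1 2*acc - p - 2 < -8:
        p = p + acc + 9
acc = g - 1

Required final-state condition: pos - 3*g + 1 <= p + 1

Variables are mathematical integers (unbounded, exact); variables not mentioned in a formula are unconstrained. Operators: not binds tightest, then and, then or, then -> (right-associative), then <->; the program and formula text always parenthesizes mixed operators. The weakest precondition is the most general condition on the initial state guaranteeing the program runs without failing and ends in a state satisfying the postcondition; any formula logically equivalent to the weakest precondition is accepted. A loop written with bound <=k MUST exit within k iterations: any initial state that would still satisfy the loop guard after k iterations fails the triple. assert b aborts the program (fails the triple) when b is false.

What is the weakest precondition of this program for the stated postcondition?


Working backward. After the program, the postcondition pos - 3*g + 1 <= p + 1 must hold; in canonical form it is pos <= 3*g + p.
Before acc := g - 1: pos <= 3*g + p
Then branch requires (3*acc != -10 or 3*g + p > -5) and pos <= 3*g + p; else branch requires (2*acc < p - 6 -> ((not (acc < p + 3)) and pos <= acc + 3*g + p + 9)) and ((not (2*acc < p - 6)) -> pos <= 3*g + p).
Before the if: (3*acc + pos != 8 -> ((3*acc != -10 or 3*g + p > -5) and pos <= 3*g + p)) and ((not (3*acc + pos != 8)) -> ((2*acc < p - 6 -> ((not (acc < p + 3)) and pos <= acc + 3*g + p + 9)) and ((not (2*acc < p - 6)) -> pos <= 3*g + p)))
Answer: WP = (3*acc + pos != 8 -> ((3*acc != -10 or 3*g + p > -5) and pos <= 3*g + p)) and ((not (3*acc + pos != 8)) -> ((2*acc < p - 6 -> ((not (acc < p + 3)) and pos <= acc + 3*g + p + 9)) and ((not (2*acc < p - 6)) -> pos <= 3*g + p)))


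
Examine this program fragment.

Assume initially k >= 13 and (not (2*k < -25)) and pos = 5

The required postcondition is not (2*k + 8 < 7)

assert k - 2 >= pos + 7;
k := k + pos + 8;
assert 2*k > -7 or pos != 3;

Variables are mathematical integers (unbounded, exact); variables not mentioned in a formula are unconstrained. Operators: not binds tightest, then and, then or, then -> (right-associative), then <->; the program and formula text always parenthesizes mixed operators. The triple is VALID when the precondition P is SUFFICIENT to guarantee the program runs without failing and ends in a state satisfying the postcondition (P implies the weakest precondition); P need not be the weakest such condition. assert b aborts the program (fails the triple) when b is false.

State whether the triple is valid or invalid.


Working backward. After the program, the postcondition not (2*k + 8 < 7) must hold; in canonical form it is not (2*k < -1).
Before assert 2*k > -7 or pos != 3: (2*k > -7 or pos != 3) and (not (2*k < -1))
Before k := k + pos + 8: (2*k + 2*pos > -23 or pos != 3) and (not (2*k + 2*pos < -17))
Before assert k - 2 >= pos + 7: k >= pos + 9 and (2*k + 2*pos > -23 or pos != 3) and (not (2*k + 2*pos < -17))
The weakest precondition is k >= pos + 9 and (2*k + 2*pos > -23 or pos != 3) and (not (2*k + 2*pos < -17)).
Check whether k >= 13 and (not (2*k < -25)) and pos = 5 implies it.
Countermodel: at the initial state k = 13, pos = 5, the precondition holds but the weakest precondition fails.
Answer: invalid


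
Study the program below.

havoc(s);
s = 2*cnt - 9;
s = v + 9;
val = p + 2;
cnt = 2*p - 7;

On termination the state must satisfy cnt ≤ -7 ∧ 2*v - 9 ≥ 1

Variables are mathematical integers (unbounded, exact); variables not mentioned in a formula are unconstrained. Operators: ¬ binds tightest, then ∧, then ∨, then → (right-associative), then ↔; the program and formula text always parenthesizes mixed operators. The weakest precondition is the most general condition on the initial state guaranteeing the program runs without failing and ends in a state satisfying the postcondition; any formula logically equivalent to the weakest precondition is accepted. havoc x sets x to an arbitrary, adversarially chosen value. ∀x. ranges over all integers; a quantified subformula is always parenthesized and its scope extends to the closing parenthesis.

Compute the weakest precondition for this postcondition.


Working backward. After the program, the postcondition cnt ≤ -7 ∧ 2*v - 9 ≥ 1 must hold; in canonical form it is cnt ≤ -7 ∧ 2*v ≥ 10.
Before cnt := 2*p - 7: 2*p ≤ 0 ∧ 2*v ≥ 10
Before val := p + 2: 2*p ≤ 0 ∧ 2*v ≥ 10
Before s := v + 9: 2*p ≤ 0 ∧ 2*v ≥ 10
Before s := 2*cnt - 9: 2*p ≤ 0 ∧ 2*v ≥ 10
Before havoc s: 2*p ≤ 0 ∧ 2*v ≥ 10
Answer: WP = 2*p ≤ 0 ∧ 2*v ≥ 10


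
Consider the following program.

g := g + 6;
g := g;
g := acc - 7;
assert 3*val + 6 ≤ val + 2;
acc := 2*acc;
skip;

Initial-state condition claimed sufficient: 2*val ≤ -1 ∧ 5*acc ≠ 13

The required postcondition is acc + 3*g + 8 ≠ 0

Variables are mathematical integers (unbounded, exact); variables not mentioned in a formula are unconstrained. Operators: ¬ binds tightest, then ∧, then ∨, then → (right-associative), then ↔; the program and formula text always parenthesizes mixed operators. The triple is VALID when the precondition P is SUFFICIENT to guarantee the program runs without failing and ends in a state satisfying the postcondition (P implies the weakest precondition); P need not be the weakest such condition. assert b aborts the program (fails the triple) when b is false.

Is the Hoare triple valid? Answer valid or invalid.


Working backward. After the program, the postcondition acc + 3*g + 8 ≠ 0 must hold; in canonical form it is acc + 3*g ≠ -8.
Before skip: acc + 3*g ≠ -8
Before acc := 2*acc: 2*acc + 3*g ≠ -8
Before assert 3*val + 6 ≤ val + 2: 2*val ≤ -4 ∧ 2*acc + 3*g ≠ -8
Before g := acc - 7: 2*val ≤ -4 ∧ 5*acc ≠ 13
Before g := g: 2*val ≤ -4 ∧ 5*acc ≠ 13
Before g := g + 6: 2*val ≤ -4 ∧ 5*acc ≠ 13
The weakest precondition is 2*val ≤ -4 ∧ 5*acc ≠ 13.
Check whether 2*val ≤ -1 ∧ 5*acc ≠ 13 implies it.
Countermodel: at the initial state acc = 0, val = -1, the precondition holds but the weakest precondition fails.
Answer: invalid


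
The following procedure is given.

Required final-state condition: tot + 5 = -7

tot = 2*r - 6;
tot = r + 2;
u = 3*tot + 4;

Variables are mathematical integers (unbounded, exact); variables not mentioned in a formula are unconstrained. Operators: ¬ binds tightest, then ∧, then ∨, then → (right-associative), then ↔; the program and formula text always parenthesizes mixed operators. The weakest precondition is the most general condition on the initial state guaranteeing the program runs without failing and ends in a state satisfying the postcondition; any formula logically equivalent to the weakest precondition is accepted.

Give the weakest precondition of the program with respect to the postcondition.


Working backward. After the program, the postcondition tot + 5 = -7 must hold; in canonical form it is tot = -12.
Before u := 3*tot + 4: tot = -12
Before tot := r + 2: r = -14
Before tot := 2*r - 6: r = -14
Answer: WP = r = -14


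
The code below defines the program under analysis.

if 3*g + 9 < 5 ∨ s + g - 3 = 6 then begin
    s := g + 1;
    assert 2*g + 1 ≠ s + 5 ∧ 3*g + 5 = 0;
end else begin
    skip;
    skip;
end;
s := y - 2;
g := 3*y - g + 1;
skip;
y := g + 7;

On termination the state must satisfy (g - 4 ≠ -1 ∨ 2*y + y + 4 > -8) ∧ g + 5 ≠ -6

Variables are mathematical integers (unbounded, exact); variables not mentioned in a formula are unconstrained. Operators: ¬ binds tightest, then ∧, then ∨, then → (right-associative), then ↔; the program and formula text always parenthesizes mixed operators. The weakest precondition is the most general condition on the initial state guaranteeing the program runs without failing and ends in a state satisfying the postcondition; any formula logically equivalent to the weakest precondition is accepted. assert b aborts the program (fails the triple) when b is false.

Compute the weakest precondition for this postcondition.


Working backward. After the program, the postcondition (g - 4 ≠ -1 ∨ 2*y + y + 4 > -8) ∧ g + 5 ≠ -6 must hold; in canonical form it is (g ≠ 3 ∨ 3*y > -12) ∧ g ≠ -11.
Before y := g + 7: (g ≠ 3 ∨ 3*g > -33) ∧ g ≠ -11
Before skip: (g ≠ 3 ∨ 3*g > -33) ∧ g ≠ -11
Before g := 3*y - g + 1: (3*y ≠ g + 2 ∨ 9*y > 3*g - 36) ∧ 3*y ≠ g - 12
Before s := y - 2: (3*y ≠ g + 2 ∨ 9*y > 3*g - 36) ∧ 3*y ≠ g - 12
Then branch requires g ≠ 5 ∧ 3*g = -5 ∧ (3*y ≠ g + 2 ∨ 9*y > 3*g - 36) ∧ 3*y ≠ g - 12; else branch requires (3*y ≠ g + 2 ∨ 9*y > 3*g - 36) ∧ 3*y ≠ g - 12.
Before the if: ((3*g < -4 ∨ g + s = 9) → (g ≠ 5 ∧ 3*g = -5 ∧ (3*y ≠ g + 2 ∨ 9*y > 3*g - 36) ∧ 3*y ≠ g - 12)) ∧ ((¬(3*g < -4 ∨ g + s = 9)) → ((3*y ≠ g + 2 ∨ 9*y > 3*g - 36) ∧ 3*y ≠ g - 12))
Answer: WP = ((3*g < -4 ∨ g + s = 9) → (g ≠ 5 ∧ 3*g = -5 ∧ (3*y ≠ g + 2 ∨ 9*y > 3*g - 36) ∧ 3*y ≠ g - 12)) ∧ ((¬(3*g < -4 ∨ g + s = 9)) → ((3*y ≠ g + 2 ∨ 9*y > 3*g - 36) ∧ 3*y ≠ g - 12))


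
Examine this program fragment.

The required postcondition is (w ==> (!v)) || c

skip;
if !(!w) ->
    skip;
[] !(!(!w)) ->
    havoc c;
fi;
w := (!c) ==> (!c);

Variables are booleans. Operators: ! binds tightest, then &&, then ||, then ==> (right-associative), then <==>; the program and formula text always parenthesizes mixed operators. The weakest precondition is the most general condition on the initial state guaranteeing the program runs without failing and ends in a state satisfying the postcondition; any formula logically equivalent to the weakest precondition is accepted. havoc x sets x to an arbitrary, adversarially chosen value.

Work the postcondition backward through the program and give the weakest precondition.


Working backward. After the program, (w ==> (!v)) || c must hold.
Before w := (!c) ==> (!c): (!v) || c
Then branch requires (!v) || c; else branch requires !v.
Before the if: (w ==> ((!v) || c)) && ((!w) ==> (!v))
Before skip: (w ==> ((!v) || c)) && ((!w) ==> (!v))
Answer: WP = (w ==> ((!v) || c)) && ((!w) ==> (!v))


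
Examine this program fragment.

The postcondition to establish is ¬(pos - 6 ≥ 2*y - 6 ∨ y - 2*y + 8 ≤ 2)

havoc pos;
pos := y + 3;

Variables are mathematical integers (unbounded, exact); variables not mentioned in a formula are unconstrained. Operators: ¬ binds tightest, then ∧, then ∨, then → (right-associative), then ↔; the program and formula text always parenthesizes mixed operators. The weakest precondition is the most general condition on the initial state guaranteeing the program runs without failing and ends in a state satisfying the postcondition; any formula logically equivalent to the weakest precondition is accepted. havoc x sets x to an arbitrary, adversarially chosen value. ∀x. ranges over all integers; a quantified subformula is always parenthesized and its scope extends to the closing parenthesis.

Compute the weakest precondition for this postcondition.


Working backward. After the program, the postcondition ¬(pos - 6 ≥ 2*y - 6 ∨ y - 2*y + 8 ≤ 2) must hold; in canonical form it is ¬(pos ≥ 2*y ∨ y ≥ 6).
Before pos := y + 3: ¬(y ≤ 3 ∨ y ≥ 6)
Before havoc pos: ¬(y ≤ 3 ∨ y ≥ 6)
Answer: WP = ¬(y ≤ 3 ∨ y ≥ 6)


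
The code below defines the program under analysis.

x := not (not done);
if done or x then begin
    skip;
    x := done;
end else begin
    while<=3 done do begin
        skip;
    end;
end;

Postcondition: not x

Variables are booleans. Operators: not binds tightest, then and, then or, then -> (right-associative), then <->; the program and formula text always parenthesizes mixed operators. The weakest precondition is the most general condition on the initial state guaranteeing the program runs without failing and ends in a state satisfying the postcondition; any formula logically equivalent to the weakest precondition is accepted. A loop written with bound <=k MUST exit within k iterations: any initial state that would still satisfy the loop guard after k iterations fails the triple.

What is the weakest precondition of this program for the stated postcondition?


Working backward. After the program, not x must hold.
Then branch requires not done; else branch requires (done -> ((done -> ((done -> ((not done) and (not x))) and ((not done) -> (not x)))) and ((not done) -> (not x)))) and ((not done) -> (not x)).
Before the if: ((done or x) -> (not done)) and ((not (done or x)) -> ((done -> ((done -> ((done -> ((not done) and (not x))) and ((not done) -> (not x)))) and ((not done) -> (not x)))) and ((not done) -> (not x))))
Before x := not (not done): (done -> (not done)) and ((not done) -> (done -> (done -> (done -> (not done)))))
Answer: WP = (done -> (not done)) and ((not done) -> (done -> (done -> (done -> (not done)))))


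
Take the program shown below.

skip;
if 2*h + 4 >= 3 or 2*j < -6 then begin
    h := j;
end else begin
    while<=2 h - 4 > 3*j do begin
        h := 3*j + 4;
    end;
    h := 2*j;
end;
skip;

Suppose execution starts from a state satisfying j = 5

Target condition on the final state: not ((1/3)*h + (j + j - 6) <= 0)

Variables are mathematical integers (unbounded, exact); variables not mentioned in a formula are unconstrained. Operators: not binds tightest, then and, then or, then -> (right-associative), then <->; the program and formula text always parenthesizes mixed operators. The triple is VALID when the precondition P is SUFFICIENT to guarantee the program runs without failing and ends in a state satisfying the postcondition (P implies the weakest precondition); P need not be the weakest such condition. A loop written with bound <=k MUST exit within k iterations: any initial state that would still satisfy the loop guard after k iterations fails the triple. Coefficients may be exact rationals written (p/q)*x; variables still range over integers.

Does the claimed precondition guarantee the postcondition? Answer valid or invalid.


Working backward. After the program, the postcondition not ((1/3)*h + (j + j - 6) <= 0) must hold; in canonical form it is not ((1/3)*h + 2*j <= 6).
Before skip: not ((1/3)*h + 2*j <= 6)
Then branch requires not ((7/3)*j <= 6); else branch requires (h > 3*j + 4 -> (not ((8/3)*j <= 6))) and ((not (h > 3*j + 4)) -> (not ((8/3)*j <= 6))).
Before the if: ((2*h >= -1 or 2*j < -6) -> (not ((7/3)*j <= 6))) and ((not (2*h >= -1 or 2*j < -6)) -> ((h > 3*j + 4 -> (not ((8/3)*j <= 6))) and ((not (h > 3*j + 4)) -> (not ((8/3)*j <= 6)))))
Before skip: ((2*h >= -1 or 2*j < -6) -> (not ((7/3)*j <= 6))) and ((not (2*h >= -1 or 2*j < -6)) -> ((h > 3*j + 4 -> (not ((8/3)*j <= 6))) and ((not (h > 3*j + 4)) -> (not ((8/3)*j <= 6)))))
The weakest precondition is ((2*h >= -1 or 2*j < -6) -> (not ((7/3)*j <= 6))) and ((not (2*h >= -1 or 2*j < -6)) -> ((h > 3*j + 4 -> (not ((8/3)*j <= 6))) and ((not (h > 3*j + 4)) -> (not ((8/3)*j <= 6))))).
Check whether j = 5 implies it.
Every state satisfying the precondition satisfies the weakest precondition: the implication holds.
Answer: valid
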